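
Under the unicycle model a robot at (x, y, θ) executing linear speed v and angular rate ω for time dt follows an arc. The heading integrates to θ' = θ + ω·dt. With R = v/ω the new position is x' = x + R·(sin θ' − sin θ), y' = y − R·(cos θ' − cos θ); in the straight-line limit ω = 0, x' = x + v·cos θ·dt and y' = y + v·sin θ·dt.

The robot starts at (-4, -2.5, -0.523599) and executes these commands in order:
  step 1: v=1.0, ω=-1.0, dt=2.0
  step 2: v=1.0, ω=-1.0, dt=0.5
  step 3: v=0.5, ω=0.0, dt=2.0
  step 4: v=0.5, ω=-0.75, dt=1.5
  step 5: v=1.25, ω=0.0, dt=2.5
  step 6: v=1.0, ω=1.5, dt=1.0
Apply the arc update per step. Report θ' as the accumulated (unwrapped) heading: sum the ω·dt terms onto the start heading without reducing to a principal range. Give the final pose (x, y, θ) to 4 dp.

step 1: θ'=-2.5236 (R=-1.0000) → pose (-3.9206, -4.1811, -2.5236)
step 2: θ'=-3.0236 (R=-1.0000) → pose (-4.3823, -4.3591, -3.0236)
step 3: θ'=-3.0236 (straight) → pose (-5.3753, -4.4768, -3.0236)
step 4: θ'=-4.1486 (R=-0.6667) → pose (-6.0173, -4.1710, -4.1486)
step 5: θ'=-4.1486 (straight) → pose (-7.6873, -1.5297, -4.1486)
step 6: θ'=-2.6486 (R=0.6667) → pose (-8.5663, -1.2986, -2.6486)

(-8.5663, -1.2986, -2.6486)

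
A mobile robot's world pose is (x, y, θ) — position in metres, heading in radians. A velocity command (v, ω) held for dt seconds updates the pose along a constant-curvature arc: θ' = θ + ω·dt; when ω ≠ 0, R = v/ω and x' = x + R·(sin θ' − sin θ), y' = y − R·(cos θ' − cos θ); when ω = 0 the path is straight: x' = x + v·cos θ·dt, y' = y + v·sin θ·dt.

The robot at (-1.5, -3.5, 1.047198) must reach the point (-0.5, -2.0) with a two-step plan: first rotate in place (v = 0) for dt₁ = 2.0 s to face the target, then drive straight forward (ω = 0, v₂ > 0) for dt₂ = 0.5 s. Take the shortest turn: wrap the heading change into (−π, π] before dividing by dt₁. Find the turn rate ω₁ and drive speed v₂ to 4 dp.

heading to target = atan2(-2−-3.5, -0.5−-1.5) = 0.9828
Δθ = wrap(0.9828 − 1.0472) = -0.0644; ω₁ = Δθ/dt₁ = -0.0322
distance = √((-0.5−-1.5)² + (-2−-3.5)²) = 1.8028; v₂ = distance/dt₂ = 3.6056

ω₁ = -0.0322, v₂ = 3.6056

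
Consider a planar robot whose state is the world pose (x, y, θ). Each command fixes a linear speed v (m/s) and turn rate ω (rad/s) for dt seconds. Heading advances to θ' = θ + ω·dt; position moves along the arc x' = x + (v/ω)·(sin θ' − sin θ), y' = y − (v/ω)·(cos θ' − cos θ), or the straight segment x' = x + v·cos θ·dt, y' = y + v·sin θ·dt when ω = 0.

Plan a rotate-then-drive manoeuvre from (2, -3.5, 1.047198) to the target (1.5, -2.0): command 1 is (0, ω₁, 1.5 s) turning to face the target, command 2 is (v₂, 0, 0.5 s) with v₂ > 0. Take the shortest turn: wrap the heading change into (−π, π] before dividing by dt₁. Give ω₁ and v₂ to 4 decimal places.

ω₁ = 0.5636, v₂ = 3.1623

heading to target = atan2(-2−-3.5, 1.5−2) = 1.8925
Δθ = wrap(1.8925 − 1.0472) = 0.8453; ω₁ = Δθ/dt₁ = 0.5636
distance = √((1.5−2)² + (-2−-3.5)²) = 1.5811; v₂ = distance/dt₂ = 3.1623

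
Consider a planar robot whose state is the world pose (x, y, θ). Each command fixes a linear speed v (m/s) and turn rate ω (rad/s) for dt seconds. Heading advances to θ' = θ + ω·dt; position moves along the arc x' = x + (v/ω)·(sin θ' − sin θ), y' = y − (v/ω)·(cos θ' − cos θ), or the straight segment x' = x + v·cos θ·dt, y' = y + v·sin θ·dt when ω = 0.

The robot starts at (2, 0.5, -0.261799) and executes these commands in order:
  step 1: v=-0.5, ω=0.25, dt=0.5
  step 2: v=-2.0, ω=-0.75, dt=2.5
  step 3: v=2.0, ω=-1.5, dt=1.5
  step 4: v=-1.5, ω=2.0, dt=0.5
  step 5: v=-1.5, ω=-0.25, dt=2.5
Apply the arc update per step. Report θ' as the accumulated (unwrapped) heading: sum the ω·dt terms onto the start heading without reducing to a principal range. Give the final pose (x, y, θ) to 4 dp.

step 1: θ'=-0.1368 (R=-2.0000) → pose (1.7551, 0.5495, -0.1368)
step 2: θ'=-2.0118 (R=2.6667) → pose (-0.2928, 4.3295, -2.0118)
step 3: θ'=-4.2618 (R=-1.3333) → pose (-2.6988, 4.3179, -4.2618)
step 4: θ'=-3.2618 (R=-0.7500) → pose (-2.1136, 3.9000, -3.2618)
step 5: θ'=-3.8868 (R=6.0000) → pose (1.2357, 2.3530, -3.8868)

(1.2357, 2.3530, -3.8868)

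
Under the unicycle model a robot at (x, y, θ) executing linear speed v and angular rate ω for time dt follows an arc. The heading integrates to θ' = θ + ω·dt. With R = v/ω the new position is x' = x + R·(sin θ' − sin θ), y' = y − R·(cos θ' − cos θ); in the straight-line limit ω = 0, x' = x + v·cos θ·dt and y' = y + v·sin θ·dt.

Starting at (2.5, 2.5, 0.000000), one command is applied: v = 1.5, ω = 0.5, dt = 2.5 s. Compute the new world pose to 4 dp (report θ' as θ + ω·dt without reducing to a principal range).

(5.3470, 4.5540, 1.2500)

θ' = 0.0000 + 0.5·2.5 = 1.2500
R = v/ω = 1.5/0.5 = 3.0000
x' = 2.5 + 3.0000·(sin 1.2500 − sin 0.0000) = 5.3470
y' = 2.5 − 3.0000·(cos 1.2500 − cos 0.0000) = 4.5540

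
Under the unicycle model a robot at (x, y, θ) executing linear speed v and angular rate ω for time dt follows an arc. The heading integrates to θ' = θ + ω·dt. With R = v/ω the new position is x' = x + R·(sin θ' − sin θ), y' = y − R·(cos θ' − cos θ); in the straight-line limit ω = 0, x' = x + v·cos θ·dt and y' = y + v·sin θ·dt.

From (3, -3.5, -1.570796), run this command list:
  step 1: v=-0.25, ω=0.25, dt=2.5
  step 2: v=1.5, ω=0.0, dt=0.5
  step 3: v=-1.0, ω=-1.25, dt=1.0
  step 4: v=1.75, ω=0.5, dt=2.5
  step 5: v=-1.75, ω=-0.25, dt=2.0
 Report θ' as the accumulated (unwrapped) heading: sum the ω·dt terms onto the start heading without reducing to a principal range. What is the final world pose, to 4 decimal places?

step 1: θ'=-0.9458 (R=-1.0000) → pose (2.8110, -2.9149, -0.9458)
step 2: θ'=-0.9458 (straight) → pose (3.2498, -3.5231, -0.9458)
step 3: θ'=-2.1958 (R=0.8000) → pose (3.2498, -2.5870, -2.1958)
step 4: θ'=-0.9458 (R=3.5000) → pose (3.2498, -6.6827, -0.9458)
step 5: θ'=-1.4458 (R=7.0000) → pose (1.9811, -3.4597, -1.4458)

(1.9811, -3.4597, -1.4458)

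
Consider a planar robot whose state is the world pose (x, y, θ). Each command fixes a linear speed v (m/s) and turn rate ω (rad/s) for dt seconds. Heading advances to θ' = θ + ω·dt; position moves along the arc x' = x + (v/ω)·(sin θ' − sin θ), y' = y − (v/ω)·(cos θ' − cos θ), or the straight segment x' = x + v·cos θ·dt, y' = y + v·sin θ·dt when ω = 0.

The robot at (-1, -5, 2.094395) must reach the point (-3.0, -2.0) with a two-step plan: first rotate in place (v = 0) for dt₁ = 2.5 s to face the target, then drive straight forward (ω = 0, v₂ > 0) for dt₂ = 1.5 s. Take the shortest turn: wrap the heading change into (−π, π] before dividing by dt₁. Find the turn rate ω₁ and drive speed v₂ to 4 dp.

heading to target = atan2(-2−-5, -3−-1) = 2.1588
Δθ = wrap(2.1588 − 2.0944) = 0.0644; ω₁ = Δθ/dt₁ = 0.0258
distance = √((-3−-1)² + (-2−-5)²) = 3.6056; v₂ = distance/dt₂ = 2.4037

ω₁ = 0.0258, v₂ = 2.4037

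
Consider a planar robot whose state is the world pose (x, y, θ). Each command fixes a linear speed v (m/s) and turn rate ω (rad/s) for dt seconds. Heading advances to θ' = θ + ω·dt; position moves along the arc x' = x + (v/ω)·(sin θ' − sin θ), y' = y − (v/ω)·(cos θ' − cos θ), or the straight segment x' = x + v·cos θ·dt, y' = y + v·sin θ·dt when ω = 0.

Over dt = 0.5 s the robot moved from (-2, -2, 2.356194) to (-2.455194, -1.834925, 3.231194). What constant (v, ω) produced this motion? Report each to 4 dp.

Δθ = 3.231194 − 2.356194 = 0.875000
ω = Δθ/dt = 0.875000/0.5 = 1.7500
R = Δx/(sin θ' − sin θ) = 0.5714
v = R·ω = 0.5714·1.7500 = 1.0000

v = 1.0000, ω = 1.7500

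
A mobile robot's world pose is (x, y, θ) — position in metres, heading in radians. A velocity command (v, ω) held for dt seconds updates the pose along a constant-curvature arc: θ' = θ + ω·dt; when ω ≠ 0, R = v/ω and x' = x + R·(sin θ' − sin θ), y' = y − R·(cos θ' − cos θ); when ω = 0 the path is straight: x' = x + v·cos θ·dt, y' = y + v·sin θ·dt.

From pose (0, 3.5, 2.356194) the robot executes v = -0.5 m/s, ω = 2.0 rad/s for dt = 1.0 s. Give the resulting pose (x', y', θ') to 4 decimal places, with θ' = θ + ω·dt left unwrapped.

θ' = 2.3562 + 2.0·1.0 = 4.3562
R = v/ω = -0.5/2.0 = -0.2500
x' = 0 + -0.2500·(sin 4.3562 − sin 2.3562) = 0.4111
y' = 3.5 − -0.2500·(cos 4.3562 − cos 2.3562) = 3.5896

(0.4111, 3.5896, 4.3562)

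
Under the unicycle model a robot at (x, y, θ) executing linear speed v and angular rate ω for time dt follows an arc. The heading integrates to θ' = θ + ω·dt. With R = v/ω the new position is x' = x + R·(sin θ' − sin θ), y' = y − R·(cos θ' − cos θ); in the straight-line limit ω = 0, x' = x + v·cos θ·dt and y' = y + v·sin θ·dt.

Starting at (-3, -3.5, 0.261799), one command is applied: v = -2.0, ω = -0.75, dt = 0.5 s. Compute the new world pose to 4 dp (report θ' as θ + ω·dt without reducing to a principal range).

(-3.9914, -3.5738, -0.1132)

θ' = 0.2618 + -0.75·0.5 = -0.1132
R = v/ω = -2.0/-0.75 = 2.6667
x' = -3 + 2.6667·(sin -0.1132 − sin 0.2618) = -3.9914
y' = -3.5 − 2.6667·(cos -0.1132 − cos 0.2618) = -3.5738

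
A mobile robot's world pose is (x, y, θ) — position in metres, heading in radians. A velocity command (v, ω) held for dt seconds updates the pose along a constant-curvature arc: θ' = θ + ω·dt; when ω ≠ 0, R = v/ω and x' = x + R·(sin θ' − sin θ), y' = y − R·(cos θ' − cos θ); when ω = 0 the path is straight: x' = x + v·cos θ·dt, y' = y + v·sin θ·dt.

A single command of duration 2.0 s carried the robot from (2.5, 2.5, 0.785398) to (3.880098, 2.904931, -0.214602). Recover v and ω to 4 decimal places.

v = 0.7500, ω = -0.5000

Δθ = -0.214602 − 0.785398 = -1.000000
ω = Δθ/dt = -1.000000/2.0 = -0.5000
R = Δx/(sin θ' − sin θ) = -1.5000
v = R·ω = -1.5000·-0.5000 = 0.7500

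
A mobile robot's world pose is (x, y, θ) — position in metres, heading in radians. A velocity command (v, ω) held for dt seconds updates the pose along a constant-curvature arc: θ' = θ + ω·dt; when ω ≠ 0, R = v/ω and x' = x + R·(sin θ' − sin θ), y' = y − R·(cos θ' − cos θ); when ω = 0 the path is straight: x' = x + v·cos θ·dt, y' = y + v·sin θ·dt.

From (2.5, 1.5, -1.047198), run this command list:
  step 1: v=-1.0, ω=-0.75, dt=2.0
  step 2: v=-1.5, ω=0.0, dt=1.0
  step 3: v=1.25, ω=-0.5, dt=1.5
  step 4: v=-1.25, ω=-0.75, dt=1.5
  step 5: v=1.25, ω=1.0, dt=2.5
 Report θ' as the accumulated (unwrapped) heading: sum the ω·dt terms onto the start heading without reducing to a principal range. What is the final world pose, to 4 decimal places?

(1.3306, 2.6157, -1.9222)

step 1: θ'=-2.5472 (R=1.3333) → pose (2.9080, 3.2713, -2.5472)
step 2: θ'=-2.5472 (straight) → pose (4.1508, 4.1113, -2.5472)
step 3: θ'=-3.2972 (R=-2.5000) → pose (2.3633, 3.7128, -3.2972)
step 4: θ'=-4.4222 (R=1.6667) → pose (3.7020, 2.5431, -4.4222)
step 5: θ'=-1.9222 (R=1.2500) → pose (1.3306, 2.6157, -1.9222)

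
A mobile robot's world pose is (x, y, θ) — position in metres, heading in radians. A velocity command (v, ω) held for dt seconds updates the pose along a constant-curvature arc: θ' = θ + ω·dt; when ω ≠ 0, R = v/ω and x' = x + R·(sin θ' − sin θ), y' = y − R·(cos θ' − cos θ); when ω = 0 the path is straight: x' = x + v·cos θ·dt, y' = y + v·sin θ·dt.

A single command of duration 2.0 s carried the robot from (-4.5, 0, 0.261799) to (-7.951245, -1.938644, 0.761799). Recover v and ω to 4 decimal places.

v = -2.0000, ω = 0.2500

Δθ = 0.761799 − 0.261799 = 0.500000
ω = Δθ/dt = 0.500000/2.0 = 0.2500
R = Δx/(sin θ' − sin θ) = -8.0000
v = R·ω = -8.0000·0.2500 = -2.0000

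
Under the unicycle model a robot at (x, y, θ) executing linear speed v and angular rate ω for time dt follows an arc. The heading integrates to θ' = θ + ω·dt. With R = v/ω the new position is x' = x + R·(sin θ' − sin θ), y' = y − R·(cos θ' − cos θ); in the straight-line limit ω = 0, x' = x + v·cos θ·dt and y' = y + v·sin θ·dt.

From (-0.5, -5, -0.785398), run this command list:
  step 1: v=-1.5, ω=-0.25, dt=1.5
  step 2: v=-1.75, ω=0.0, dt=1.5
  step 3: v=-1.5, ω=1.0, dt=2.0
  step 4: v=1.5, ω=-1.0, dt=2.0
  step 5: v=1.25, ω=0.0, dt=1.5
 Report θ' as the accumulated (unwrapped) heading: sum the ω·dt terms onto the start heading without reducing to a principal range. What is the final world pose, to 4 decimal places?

step 1: θ'=-1.1604 (R=6.0000) → pose (-1.7591, -3.1512, -1.1604)
step 2: θ'=-1.1604 (straight) → pose (-2.8064, -0.7442, -1.1604)
step 3: θ'=0.8396 (R=-1.5000) → pose (-5.2984, -0.3410, 0.8396)
step 4: θ'=-1.1604 (R=-1.5000) → pose (-2.8064, -0.7442, -1.1604)
step 5: θ'=-1.1604 (straight) → pose (-2.0584, -2.4635, -1.1604)

(-2.0584, -2.4635, -1.1604)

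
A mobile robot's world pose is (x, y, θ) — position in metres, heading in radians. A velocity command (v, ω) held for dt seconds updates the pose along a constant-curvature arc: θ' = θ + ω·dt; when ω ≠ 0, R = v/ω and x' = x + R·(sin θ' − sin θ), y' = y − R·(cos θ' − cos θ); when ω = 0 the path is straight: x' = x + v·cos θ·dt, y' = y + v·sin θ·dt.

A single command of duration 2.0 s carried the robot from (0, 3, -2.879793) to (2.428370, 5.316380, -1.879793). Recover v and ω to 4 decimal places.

Δθ = -1.879793 − -2.879793 = 1.000000
ω = Δθ/dt = 1.000000/2.0 = 0.5000
R = Δx/(sin θ' − sin θ) = -3.5000
v = R·ω = -3.5000·0.5000 = -1.7500

v = -1.7500, ω = 0.5000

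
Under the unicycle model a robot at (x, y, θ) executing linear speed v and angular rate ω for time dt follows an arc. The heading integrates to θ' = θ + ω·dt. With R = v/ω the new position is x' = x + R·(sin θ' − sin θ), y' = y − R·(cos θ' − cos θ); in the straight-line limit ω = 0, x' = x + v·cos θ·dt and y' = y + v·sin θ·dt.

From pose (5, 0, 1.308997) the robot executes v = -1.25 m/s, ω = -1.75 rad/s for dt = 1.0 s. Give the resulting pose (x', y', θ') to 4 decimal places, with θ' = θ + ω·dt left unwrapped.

(4.0052, -0.4611, -0.4410)

θ' = 1.3090 + -1.75·1.0 = -0.4410
R = v/ω = -1.25/-1.75 = 0.7143
x' = 5 + 0.7143·(sin -0.4410 − sin 1.3090) = 4.0052
y' = 0 − 0.7143·(cos -0.4410 − cos 1.3090) = -0.4611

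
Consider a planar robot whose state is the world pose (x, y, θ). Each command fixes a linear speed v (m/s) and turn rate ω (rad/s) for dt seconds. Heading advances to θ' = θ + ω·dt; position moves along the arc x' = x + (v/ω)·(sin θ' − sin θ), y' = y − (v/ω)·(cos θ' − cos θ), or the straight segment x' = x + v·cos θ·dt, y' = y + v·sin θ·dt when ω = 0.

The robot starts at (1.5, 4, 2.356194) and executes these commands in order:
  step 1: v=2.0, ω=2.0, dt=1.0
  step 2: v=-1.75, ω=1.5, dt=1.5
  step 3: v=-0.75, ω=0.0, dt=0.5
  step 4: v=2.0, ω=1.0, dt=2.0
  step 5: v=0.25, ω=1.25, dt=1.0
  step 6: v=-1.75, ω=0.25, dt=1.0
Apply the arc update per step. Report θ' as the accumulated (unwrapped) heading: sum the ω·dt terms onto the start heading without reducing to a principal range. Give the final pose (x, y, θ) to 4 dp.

(0.1143, 9.2657, 10.1062)

step 1: θ'=4.3562 (R=1.0000) → pose (-0.1443, 3.6416, 4.3562)
step 2: θ'=6.6062 (R=-1.1667) → pose (-1.6081, 5.1548, 6.6062)
step 3: θ'=6.6062 (straight) → pose (-1.9637, 5.0357, 6.6062)
step 4: θ'=8.6062 (R=2.0000) → pose (-1.1382, 8.2988, 8.6062)
step 5: θ'=9.8562 (R=0.2000) → pose (-1.3679, 8.3438, 9.8562)
step 6: θ'=10.1062 (R=-7.0000) → pose (0.1143, 9.2657, 10.1062)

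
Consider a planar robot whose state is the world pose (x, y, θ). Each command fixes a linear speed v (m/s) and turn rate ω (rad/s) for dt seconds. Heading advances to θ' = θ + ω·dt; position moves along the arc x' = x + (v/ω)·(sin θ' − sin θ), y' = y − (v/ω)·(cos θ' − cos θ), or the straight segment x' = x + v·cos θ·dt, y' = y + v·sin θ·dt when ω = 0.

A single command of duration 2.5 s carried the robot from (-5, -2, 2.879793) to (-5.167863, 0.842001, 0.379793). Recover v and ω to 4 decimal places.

v = 1.5000, ω = -1.0000

Δθ = 0.379793 − 2.879793 = -2.500000
ω = Δθ/dt = -2.500000/2.5 = -1.0000
R = −Δy/(cos θ' − cos θ) = -1.5000
v = R·ω = -1.5000·-1.0000 = 1.5000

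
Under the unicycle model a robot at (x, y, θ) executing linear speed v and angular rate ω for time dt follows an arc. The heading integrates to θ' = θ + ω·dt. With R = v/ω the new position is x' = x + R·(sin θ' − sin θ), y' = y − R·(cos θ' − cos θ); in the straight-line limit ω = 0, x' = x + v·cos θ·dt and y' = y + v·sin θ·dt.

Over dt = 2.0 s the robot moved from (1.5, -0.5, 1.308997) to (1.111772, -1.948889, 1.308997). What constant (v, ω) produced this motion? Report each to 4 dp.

Δθ = 1.308997 − 1.308997 = 0.000000
ω = Δθ/dt = 0.000000/2.0 = 0.0000
ω = 0 → v = (Δx·cos θ + Δy·sin θ)/dt = -0.7500

v = -0.7500, ω = 0.0000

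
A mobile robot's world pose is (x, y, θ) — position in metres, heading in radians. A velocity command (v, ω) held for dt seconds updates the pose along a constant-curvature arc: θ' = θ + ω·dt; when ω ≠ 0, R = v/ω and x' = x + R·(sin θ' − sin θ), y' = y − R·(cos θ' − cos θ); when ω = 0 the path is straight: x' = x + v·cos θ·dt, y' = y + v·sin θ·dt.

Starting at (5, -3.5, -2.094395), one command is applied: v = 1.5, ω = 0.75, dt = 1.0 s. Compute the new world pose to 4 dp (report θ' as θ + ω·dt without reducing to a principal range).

θ' = -2.0944 + 0.75·1.0 = -1.3444
R = v/ω = 1.5/0.75 = 2.0000
x' = 5 + 2.0000·(sin -1.3444 − sin -2.0944) = 4.7831
y' = -3.5 − 2.0000·(cos -1.3444 − cos -2.0944) = -4.9489

(4.7831, -4.9489, -1.3444)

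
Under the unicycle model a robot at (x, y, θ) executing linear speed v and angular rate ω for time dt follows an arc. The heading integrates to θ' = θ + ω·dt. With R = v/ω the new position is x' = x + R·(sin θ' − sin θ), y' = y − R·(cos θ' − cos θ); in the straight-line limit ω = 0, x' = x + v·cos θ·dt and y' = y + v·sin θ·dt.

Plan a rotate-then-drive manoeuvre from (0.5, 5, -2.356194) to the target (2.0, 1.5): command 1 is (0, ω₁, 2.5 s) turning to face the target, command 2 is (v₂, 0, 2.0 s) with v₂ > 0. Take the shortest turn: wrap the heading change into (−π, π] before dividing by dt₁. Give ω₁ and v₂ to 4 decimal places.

heading to target = atan2(1.5−5, 2−0.5) = -1.1659
Δθ = wrap(-1.1659 − -2.3562) = 1.1903; ω₁ = Δθ/dt₁ = 0.4761
distance = √((2−0.5)² + (1.5−5)²) = 3.8079; v₂ = distance/dt₂ = 1.9039

ω₁ = 0.4761, v₂ = 1.9039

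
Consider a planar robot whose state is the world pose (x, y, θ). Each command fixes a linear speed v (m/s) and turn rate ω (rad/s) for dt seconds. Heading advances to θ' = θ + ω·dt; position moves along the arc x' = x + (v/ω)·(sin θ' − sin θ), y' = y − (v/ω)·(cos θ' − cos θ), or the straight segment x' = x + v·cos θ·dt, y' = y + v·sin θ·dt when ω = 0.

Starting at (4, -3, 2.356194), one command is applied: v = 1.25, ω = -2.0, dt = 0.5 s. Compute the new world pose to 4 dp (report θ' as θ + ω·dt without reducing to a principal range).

θ' = 2.3562 + -2.0·0.5 = 1.3562
R = v/ω = 1.25/-2.0 = -0.6250
x' = 4 + -0.6250·(sin 1.3562 − sin 2.3562) = 3.8313
y' = -3 − -0.6250·(cos 1.3562 − cos 2.3562) = -2.4250

(3.8313, -2.4250, 1.3562)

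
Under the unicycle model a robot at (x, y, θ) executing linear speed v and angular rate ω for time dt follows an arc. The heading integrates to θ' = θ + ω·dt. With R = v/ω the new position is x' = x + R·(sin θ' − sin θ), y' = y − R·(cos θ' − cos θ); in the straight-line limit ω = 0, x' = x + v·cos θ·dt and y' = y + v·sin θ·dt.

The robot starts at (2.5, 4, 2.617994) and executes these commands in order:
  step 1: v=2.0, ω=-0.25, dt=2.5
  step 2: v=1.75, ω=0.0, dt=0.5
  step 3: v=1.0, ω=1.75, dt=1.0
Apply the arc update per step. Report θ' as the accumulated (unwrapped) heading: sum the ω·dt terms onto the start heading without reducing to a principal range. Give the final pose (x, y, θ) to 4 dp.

step 1: θ'=1.9930 (R=-8.0000) → pose (-0.7975, 7.6501, 1.9930)
step 2: θ'=1.9930 (straight) → pose (-1.1561, 8.4482, 1.9930)
step 3: θ'=3.7430 (R=0.5714) → pose (-2.0006, 8.6853, 3.7430)

(-2.0006, 8.6853, 3.7430)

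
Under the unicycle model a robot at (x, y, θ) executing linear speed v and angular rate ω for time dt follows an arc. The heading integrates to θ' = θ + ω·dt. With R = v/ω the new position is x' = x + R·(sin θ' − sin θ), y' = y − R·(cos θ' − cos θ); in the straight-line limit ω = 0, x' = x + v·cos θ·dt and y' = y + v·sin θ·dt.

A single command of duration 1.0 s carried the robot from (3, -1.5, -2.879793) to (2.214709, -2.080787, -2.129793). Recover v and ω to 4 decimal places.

v = 1.0000, ω = 0.7500

Δθ = -2.129793 − -2.879793 = 0.750000
ω = Δθ/dt = 0.750000/1.0 = 0.7500
R = Δx/(sin θ' − sin θ) = 1.3333
v = R·ω = 1.3333·0.7500 = 1.0000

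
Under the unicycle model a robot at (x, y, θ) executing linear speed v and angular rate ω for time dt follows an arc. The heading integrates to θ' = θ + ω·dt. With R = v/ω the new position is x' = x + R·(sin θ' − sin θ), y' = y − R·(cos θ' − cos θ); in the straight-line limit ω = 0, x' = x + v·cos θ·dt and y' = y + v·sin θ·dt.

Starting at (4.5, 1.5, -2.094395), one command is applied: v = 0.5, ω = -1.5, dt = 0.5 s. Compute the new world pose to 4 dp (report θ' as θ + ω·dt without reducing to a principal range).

θ' = -2.0944 + -1.5·0.5 = -2.8444
R = v/ω = 0.5/-1.5 = -0.3333
x' = 4.5 + -0.3333·(sin -2.8444 − sin -2.0944) = 4.3089
y' = 1.5 − -0.3333·(cos -2.8444 − cos -2.0944) = 1.3479

(4.3089, 1.3479, -2.8444)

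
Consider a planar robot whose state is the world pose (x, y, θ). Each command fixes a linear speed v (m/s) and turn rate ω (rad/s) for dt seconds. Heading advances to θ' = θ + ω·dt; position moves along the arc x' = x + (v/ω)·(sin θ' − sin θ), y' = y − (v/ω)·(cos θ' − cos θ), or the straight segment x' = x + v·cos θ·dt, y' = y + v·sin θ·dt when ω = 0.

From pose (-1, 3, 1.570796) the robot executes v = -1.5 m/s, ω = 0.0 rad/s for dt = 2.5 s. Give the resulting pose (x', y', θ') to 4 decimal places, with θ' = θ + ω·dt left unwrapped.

(-1.0000, -0.7500, 1.5708)

θ' = 1.5708 + 0.0·2.5 = 1.5708
ω = 0 → straight: x' = -1 + -1.5·cos(1.5708)·2.5 = -1.0000
y' = 3 + -1.5·sin(1.5708)·2.5 = -0.7500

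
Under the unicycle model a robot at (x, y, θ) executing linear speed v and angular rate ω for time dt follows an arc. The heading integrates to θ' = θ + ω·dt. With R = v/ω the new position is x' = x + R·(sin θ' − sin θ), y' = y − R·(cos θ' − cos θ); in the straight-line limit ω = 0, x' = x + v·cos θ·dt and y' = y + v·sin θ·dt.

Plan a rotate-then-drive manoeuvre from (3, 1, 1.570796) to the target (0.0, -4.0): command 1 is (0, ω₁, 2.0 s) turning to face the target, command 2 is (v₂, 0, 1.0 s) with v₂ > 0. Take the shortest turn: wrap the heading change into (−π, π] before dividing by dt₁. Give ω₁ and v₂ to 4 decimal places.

heading to target = atan2(-4−1, 0−3) = -2.1112
Δθ = wrap(-2.1112 − 1.5708) = 2.6012; ω₁ = Δθ/dt₁ = 1.3006
distance = √((0−3)² + (-4−1)²) = 5.8310; v₂ = distance/dt₂ = 5.8310

ω₁ = 1.3006, v₂ = 5.8310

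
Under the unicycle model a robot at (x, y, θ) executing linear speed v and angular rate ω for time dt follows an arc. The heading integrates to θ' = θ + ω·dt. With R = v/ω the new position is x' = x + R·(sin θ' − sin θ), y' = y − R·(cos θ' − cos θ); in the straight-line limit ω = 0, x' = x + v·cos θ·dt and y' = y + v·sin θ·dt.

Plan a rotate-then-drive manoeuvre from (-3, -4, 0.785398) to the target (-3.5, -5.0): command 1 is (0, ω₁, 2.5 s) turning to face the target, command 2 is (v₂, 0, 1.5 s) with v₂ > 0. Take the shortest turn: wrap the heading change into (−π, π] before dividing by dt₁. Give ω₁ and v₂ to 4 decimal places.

heading to target = atan2(-5−-4, -3.5−-3) = -2.0344
Δθ = wrap(-2.0344 − 0.7854) = -2.8198; ω₁ = Δθ/dt₁ = -1.1279
distance = √((-3.5−-3)² + (-5−-4)²) = 1.1180; v₂ = distance/dt₂ = 0.7454

ω₁ = -1.1279, v₂ = 0.7454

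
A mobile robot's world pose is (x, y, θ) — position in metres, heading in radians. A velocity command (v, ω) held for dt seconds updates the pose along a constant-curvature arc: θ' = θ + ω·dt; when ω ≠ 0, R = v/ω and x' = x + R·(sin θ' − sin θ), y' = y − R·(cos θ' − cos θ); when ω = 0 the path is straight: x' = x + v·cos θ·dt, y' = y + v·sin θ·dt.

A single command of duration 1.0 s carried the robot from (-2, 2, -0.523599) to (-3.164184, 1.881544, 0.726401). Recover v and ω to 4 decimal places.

Δθ = 0.726401 − -0.523599 = 1.250000
ω = Δθ/dt = 1.250000/1.0 = 1.2500
R = Δx/(sin θ' − sin θ) = -1.0000
v = R·ω = -1.0000·1.2500 = -1.2500

v = -1.2500, ω = 1.2500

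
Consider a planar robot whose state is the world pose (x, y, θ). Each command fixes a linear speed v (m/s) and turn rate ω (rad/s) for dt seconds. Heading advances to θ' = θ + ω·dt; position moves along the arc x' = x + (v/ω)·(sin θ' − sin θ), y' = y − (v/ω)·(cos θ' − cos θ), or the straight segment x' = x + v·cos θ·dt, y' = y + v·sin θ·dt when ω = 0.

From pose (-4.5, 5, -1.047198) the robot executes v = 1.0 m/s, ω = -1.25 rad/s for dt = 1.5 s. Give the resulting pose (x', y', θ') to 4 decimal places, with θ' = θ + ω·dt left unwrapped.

θ' = -1.0472 + -1.25·1.5 = -2.9222
R = v/ω = 1.0/-1.25 = -0.8000
x' = -4.5 + -0.8000·(sin -2.9222 − sin -1.0472) = -5.0187
y' = 5 − -0.8000·(cos -2.9222 − cos -1.0472) = 3.8192

(-5.0187, 3.8192, -2.9222)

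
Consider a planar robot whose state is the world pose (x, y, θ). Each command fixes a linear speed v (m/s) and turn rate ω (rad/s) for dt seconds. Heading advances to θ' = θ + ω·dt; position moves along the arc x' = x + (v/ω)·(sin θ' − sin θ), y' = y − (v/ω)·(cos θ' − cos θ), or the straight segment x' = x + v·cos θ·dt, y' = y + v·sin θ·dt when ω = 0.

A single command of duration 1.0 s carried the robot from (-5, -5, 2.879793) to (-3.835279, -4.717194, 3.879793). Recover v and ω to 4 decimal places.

v = -1.2500, ω = 1.0000

Δθ = 3.879793 − 2.879793 = 1.000000
ω = Δθ/dt = 1.000000/1.0 = 1.0000
R = Δx/(sin θ' − sin θ) = -1.2500
v = R·ω = -1.2500·1.0000 = -1.2500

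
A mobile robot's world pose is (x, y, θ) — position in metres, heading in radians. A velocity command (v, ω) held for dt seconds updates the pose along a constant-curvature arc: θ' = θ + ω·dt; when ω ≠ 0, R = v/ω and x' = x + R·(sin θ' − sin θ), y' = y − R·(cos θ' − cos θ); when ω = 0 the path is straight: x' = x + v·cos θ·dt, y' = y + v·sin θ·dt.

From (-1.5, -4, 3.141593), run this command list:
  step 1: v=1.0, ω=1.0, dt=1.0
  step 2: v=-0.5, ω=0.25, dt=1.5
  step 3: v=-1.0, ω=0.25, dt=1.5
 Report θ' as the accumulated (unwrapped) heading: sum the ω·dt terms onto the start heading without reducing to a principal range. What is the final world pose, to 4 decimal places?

(-2.0503, -2.2770, 4.8916)

step 1: θ'=4.1416 (R=1.0000) → pose (-2.3415, -4.4597, 4.1416)
step 2: θ'=4.5166 (R=-2.0000) → pose (-2.0626, -3.7682, 4.5166)
step 3: θ'=4.8916 (R=-4.0000) → pose (-2.0503, -2.2770, 4.8916)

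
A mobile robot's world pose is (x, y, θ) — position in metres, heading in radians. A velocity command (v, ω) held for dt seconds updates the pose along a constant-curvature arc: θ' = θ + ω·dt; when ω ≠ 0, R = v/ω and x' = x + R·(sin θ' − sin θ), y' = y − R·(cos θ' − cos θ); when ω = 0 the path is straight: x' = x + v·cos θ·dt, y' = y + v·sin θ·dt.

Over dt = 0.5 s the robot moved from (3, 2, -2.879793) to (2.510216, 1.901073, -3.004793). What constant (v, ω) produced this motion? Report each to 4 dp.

Δθ = -3.004793 − -2.879793 = -0.125000
ω = Δθ/dt = -0.125000/0.5 = -0.2500
R = Δx/(sin θ' − sin θ) = -4.0000
v = R·ω = -4.0000·-0.2500 = 1.0000

v = 1.0000, ω = -0.2500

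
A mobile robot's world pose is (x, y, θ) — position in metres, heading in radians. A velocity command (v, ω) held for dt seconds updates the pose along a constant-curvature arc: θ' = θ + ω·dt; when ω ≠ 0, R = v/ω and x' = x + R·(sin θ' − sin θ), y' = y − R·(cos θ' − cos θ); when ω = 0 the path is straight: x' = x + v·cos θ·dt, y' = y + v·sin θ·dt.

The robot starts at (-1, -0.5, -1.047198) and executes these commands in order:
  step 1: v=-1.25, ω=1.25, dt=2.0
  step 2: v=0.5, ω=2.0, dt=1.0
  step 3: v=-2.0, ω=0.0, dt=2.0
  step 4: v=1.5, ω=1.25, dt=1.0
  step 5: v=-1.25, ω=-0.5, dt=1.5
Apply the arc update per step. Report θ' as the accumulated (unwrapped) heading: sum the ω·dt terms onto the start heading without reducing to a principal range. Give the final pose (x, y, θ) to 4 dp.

(0.4786, 1.1767, 3.9528)

step 1: θ'=1.4528 (R=-1.0000) → pose (-2.8591, -0.8823, 1.4528)
step 2: θ'=3.4528 (R=0.2500) → pose (-3.1839, -0.6149, 3.4528)
step 3: θ'=3.4528 (straight) → pose (0.6240, 0.6100, 3.4528)
step 4: θ'=4.7028 (R=1.2000) → pose (-0.2085, -0.5209, 4.7028)
step 5: θ'=3.9528 (R=2.5000) → pose (0.4786, 1.1767, 3.9528)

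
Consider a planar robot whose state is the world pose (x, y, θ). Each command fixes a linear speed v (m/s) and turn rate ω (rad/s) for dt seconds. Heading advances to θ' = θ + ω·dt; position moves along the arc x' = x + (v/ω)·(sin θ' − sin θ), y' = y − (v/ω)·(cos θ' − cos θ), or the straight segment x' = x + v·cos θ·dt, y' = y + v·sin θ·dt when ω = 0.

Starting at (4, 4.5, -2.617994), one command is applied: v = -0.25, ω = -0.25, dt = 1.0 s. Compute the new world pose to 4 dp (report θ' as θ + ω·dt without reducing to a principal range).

θ' = -2.6180 + -0.25·1.0 = -2.8680
R = v/ω = -0.25/-0.25 = 1.0000
x' = 4 + 1.0000·(sin -2.8680 − sin -2.6180) = 4.2298
y' = 4.5 − 1.0000·(cos -2.8680 − cos -2.6180) = 4.5968

(4.2298, 4.5968, -2.8680)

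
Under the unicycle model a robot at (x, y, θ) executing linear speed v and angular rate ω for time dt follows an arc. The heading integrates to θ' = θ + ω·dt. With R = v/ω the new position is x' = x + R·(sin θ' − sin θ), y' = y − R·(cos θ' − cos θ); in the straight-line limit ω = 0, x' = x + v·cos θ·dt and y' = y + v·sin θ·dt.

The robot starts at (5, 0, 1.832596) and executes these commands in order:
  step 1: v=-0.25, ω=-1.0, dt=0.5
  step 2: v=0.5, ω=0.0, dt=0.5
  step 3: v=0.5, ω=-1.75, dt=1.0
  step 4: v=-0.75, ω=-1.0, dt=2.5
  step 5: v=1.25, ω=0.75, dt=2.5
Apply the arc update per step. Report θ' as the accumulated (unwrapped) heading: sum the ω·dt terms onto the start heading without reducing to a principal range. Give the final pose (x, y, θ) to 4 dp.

(4.5224, -0.7353, -1.0424)

step 1: θ'=1.3326 (R=0.2500) → pose (5.0015, -0.1237, 1.3326)
step 2: θ'=1.3326 (straight) → pose (5.0604, 0.1192, 1.3326)
step 3: θ'=-0.4174 (R=-0.2857) → pose (5.4539, 0.3130, -0.4174)
step 4: θ'=-2.9174 (R=0.7500) → pose (5.5912, 1.7299, -2.9174)
step 5: θ'=-1.0424 (R=1.6667) → pose (4.5224, -0.7353, -1.0424)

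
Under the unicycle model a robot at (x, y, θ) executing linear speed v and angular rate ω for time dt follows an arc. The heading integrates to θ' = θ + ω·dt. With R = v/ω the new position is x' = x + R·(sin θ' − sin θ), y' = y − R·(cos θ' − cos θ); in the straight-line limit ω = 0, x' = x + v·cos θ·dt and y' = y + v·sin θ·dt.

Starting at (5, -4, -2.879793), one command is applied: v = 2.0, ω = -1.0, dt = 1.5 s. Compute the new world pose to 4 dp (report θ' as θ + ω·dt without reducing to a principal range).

θ' = -2.8798 + -1.0·1.5 = -4.3798
R = v/ω = 2.0/-1.0 = -2.0000
x' = 5 + -2.0000·(sin -4.3798 − sin -2.8798) = 2.5920
y' = -4 − -2.0000·(cos -4.3798 − cos -2.8798) = -2.7211

(2.5920, -2.7211, -4.3798)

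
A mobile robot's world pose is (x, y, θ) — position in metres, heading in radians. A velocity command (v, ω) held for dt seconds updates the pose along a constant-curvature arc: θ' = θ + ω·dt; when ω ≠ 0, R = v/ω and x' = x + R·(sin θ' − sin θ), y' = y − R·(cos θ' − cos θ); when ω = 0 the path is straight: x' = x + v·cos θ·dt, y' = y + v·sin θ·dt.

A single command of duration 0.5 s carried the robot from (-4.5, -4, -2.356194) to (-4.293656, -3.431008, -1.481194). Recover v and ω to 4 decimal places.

Δθ = -1.481194 − -2.356194 = 0.875000
ω = Δθ/dt = 0.875000/0.5 = 1.7500
R = −Δy/(cos θ' − cos θ) = -0.7143
v = R·ω = -0.7143·1.7500 = -1.2500

v = -1.2500, ω = 1.7500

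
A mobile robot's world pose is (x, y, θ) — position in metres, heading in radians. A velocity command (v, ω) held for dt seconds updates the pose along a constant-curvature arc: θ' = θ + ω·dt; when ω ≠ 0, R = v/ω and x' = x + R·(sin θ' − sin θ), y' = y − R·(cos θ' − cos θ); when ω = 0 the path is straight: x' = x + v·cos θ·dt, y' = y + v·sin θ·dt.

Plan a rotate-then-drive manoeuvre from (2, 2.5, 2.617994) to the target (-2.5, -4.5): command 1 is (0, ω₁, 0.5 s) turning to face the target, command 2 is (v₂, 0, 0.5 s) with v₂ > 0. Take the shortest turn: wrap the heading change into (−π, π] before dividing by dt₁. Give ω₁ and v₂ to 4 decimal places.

heading to target = atan2(-4.5−2.5, -2.5−2) = -2.1421
Δθ = wrap(-2.1421 − 2.6180) = 1.5231; ω₁ = Δθ/dt₁ = 3.0461
distance = √((-2.5−2)² + (-4.5−2.5)²) = 8.3217; v₂ = distance/dt₂ = 16.6433

ω₁ = 3.0461, v₂ = 16.6433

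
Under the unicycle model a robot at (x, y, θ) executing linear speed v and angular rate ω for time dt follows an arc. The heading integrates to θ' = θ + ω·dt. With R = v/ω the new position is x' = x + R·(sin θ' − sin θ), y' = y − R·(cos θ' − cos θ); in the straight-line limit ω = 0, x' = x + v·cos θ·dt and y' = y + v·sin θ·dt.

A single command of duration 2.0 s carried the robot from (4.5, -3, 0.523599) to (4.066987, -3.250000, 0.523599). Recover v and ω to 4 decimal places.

v = -0.2500, ω = 0.0000

Δθ = 0.523599 − 0.523599 = 0.000000
ω = Δθ/dt = 0.000000/2.0 = 0.0000
ω = 0 → v = (Δx·cos θ + Δy·sin θ)/dt = -0.2500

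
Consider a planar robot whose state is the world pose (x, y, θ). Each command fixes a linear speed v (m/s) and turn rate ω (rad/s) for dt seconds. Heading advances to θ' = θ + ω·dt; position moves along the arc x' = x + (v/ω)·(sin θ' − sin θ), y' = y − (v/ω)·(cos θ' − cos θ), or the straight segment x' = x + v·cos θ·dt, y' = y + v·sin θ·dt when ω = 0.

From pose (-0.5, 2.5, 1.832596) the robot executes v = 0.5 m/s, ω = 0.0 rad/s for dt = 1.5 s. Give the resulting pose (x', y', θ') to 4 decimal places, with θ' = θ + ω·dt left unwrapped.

(-0.6941, 3.2244, 1.8326)

θ' = 1.8326 + 0.0·1.5 = 1.8326
ω = 0 → straight: x' = -0.5 + 0.5·cos(1.8326)·1.5 = -0.6941
y' = 2.5 + 0.5·sin(1.8326)·1.5 = 3.2244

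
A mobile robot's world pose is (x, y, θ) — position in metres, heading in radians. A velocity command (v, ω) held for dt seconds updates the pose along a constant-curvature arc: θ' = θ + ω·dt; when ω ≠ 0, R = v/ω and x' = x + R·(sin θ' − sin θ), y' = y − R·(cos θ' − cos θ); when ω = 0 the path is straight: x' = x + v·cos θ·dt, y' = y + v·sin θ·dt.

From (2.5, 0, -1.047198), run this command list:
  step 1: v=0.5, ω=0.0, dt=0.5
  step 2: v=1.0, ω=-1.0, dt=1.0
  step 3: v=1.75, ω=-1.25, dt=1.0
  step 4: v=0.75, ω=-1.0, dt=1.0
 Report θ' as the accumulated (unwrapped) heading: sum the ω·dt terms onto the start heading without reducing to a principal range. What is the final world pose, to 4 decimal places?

step 1: θ'=-1.0472 (straight) → pose (2.6250, -0.2165, -1.0472)
step 2: θ'=-2.0472 (R=-1.0000) → pose (2.6476, -1.1751, -2.0472)
step 3: θ'=-3.2972 (R=-1.4000) → pose (1.1865, -1.9162, -3.2972)
step 4: θ'=-4.2972 (R=-0.7500) → pose (0.6165, -1.4777, -4.2972)

(0.6165, -1.4777, -4.2972)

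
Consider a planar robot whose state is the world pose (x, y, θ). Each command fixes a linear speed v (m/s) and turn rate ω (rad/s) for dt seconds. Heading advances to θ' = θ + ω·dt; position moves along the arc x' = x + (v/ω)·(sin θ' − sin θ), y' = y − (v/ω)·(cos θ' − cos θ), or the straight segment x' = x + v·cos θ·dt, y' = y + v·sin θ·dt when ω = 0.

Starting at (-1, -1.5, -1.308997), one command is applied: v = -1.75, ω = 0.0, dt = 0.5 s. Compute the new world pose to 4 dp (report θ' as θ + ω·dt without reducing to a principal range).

(-1.2265, -0.6548, -1.3090)

θ' = -1.3090 + 0.0·0.5 = -1.3090
ω = 0 → straight: x' = -1 + -1.75·cos(-1.3090)·0.5 = -1.2265
y' = -1.5 + -1.75·sin(-1.3090)·0.5 = -0.6548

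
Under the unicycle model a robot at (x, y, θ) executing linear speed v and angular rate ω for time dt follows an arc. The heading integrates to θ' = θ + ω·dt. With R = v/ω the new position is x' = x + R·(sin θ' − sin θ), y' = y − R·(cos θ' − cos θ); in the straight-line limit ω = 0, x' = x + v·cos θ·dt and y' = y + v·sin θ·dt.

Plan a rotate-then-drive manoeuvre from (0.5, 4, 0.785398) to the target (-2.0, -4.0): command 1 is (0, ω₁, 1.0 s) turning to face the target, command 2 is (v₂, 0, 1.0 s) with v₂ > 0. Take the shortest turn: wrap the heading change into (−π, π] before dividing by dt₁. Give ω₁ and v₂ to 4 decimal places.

ω₁ = -2.6591, v₂ = 8.3815

heading to target = atan2(-4−4, -2−0.5) = -1.8737
Δθ = wrap(-1.8737 − 0.7854) = -2.6591; ω₁ = Δθ/dt₁ = -2.6591
distance = √((-2−0.5)² + (-4−4)²) = 8.3815; v₂ = distance/dt₂ = 8.3815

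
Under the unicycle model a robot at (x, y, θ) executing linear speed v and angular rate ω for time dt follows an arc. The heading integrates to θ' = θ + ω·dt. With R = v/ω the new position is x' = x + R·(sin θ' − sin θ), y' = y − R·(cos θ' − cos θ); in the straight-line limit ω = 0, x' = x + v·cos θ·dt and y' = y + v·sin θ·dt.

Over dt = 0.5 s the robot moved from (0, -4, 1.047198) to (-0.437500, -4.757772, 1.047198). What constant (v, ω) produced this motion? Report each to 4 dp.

v = -1.7500, ω = 0.0000

Δθ = 1.047198 − 1.047198 = 0.000000
ω = Δθ/dt = 0.000000/0.5 = 0.0000
ω = 0 → v = (Δx·cos θ + Δy·sin θ)/dt = -1.7500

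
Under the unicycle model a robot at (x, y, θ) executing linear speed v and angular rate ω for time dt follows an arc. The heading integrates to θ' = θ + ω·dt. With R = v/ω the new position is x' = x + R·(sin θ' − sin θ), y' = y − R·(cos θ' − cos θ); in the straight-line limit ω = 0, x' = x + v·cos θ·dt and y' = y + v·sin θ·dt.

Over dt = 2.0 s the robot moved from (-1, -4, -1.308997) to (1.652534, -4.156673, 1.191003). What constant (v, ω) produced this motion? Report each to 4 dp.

Δθ = 1.191003 − -1.308997 = 2.500000
ω = Δθ/dt = 2.500000/2.0 = 1.2500
R = Δx/(sin θ' − sin θ) = 1.4000
v = R·ω = 1.4000·1.2500 = 1.7500

v = 1.7500, ω = 1.2500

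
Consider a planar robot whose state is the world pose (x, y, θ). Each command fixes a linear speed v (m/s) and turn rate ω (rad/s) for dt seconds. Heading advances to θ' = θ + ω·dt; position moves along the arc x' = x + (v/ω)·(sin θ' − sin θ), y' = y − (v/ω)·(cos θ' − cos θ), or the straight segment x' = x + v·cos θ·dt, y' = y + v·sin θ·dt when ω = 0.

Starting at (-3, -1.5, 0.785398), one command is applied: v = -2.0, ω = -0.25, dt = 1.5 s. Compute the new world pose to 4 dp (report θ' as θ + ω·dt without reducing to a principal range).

(-5.4651, -3.1788, 0.4104)

θ' = 0.7854 + -0.25·1.5 = 0.4104
R = v/ω = -2.0/-0.25 = 8.0000
x' = -3 + 8.0000·(sin 0.4104 − sin 0.7854) = -5.4651
y' = -1.5 − 8.0000·(cos 0.4104 − cos 0.7854) = -3.1788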